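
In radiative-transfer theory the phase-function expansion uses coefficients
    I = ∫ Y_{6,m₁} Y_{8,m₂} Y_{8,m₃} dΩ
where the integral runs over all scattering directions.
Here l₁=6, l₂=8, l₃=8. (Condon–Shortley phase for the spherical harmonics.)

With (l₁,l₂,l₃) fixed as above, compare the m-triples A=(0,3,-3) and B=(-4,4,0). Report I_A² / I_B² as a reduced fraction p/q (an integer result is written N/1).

Same 6,8,8: normalisation and zero-m 3j drop out of the ratio.
A: Δ: 6! 6! 10! / 23! → 1/13742520792; sum: t=1:−1/52254720000 t=2:+1/836075520 t=3:−1/104509440 t=4:+1/69672960 t=5:−1/248832000 t=6:+1/7464960000 = 31/14929920000; 3j²(6 8 8; 0 3 -3) = Δ·Π!·Σ² = 2883/772616  (sign -1)
B: Δ: 6! 6! 10! / 23! → 1/13742520792; sum: t=4:+1/2786918400 t=5:−1/435456000 t=6:+1/597196800 = -11/41803776000; 3j²(6 8 8; -4 4 0) = Δ·Π!·Σ² = 66/96577  (sign -1)
I_A²/I_B² = (2883/772616)/(66/96577) = 961/176

961/176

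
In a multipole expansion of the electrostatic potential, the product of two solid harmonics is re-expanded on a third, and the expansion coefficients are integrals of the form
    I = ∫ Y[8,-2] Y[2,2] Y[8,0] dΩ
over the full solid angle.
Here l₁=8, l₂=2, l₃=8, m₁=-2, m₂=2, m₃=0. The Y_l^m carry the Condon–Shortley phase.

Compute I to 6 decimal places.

Rules hold: Σm=0, L=18 even, 6≤8≤10.
N = 17·5·17 = 1445
Δ = 2!·14!·2!/19! = 1/348840
Racah Σ t=0..2: t=0:+1/116121600 t=1:−1/25401600 t=2:+1/116121600 = -1/45158400
⇒ 3j(8 2 8; 0 0 0)² = 24/1615, sgn -1
Racah Σ t=2..2: t=2:+1/116121600 = 1/116121600
⇒ 3j(8 2 8; -2 2 0)² = 7/323, sgn +1
4πI² = N·(3j₀)²·(3jₘ)² = 168/361
I = -1·√(0.465374/4π) = -0.19244034

-0.192440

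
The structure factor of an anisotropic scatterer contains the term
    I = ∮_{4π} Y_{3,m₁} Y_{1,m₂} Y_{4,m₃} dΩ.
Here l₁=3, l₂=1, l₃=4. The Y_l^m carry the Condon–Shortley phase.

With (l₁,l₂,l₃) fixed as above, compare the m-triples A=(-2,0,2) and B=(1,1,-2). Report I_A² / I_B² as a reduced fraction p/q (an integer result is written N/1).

4/5

Same 3,1,4: normalisation and zero-m 3j drop out of the ratio.
A: Δ: 0! 6! 2! / 9! → 1/252; sum: t=0:+1/120 = 1/120; 3j²(3 1 4; -2 0 2) = Δ·Π!·Σ² = 1/21  (sign +1)
B: Δ: 0! 6! 2! / 9! → 1/252; sum: t=0:+1/96 = 1/96; 3j²(3 1 4; 1 1 -2) = Δ·Π!·Σ² = 5/84  (sign +1)
I_A²/I_B² = (1/21)/(5/84) = 4/5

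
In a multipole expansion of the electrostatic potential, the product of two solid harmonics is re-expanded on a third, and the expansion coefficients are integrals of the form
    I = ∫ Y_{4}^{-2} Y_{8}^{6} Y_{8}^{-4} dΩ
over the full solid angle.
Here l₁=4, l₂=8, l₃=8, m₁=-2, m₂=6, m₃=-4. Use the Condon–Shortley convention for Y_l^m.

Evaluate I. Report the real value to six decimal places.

0.126586

Checks pass: Σm=0; 20 even; l₃=8∈[4,12].
(2·4+1)(2·8+1)(2·8+1) = 2601
Δ: 4! 4! 12! / 21! → 1/185175900
sum: t=0:+1/557383680 t=1:−1/21772800 t=2:+1/8294400 t=3:−1/21772800 t=4:+1/557383680 = 1/30965760
3j²(4 8 8; 0 0 0) = Δ·Π!·Σ² = 36/4199  (sign +1)
sum: t=2:+1/45984153600 t=3:−1/1437004800 t=4:+1/696729600 = 1/1313832960
3j²(4 8 8; -2 6 -4) = Δ·Π!·Σ² = 35/3876  (sign +1)
combine: 4πI² = 2601·36/4199·35/3876 = 945/4693
take √, sign +1: I = 0.12658601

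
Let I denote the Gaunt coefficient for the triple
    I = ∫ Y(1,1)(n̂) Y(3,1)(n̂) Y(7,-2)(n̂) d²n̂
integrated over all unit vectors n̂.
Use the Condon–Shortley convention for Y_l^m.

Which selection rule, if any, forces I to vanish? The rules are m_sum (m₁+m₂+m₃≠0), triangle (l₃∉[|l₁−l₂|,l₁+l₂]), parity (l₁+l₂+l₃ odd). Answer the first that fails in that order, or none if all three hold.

m₁+m₂+m₃ = 1 + 1 − 2 = 0  ✓
triangle: |1−3|=2 ≤ l₃=7 ≤ 1+3=4  ✗
parity: l₁+l₂+l₃ = 11 is odd

triangle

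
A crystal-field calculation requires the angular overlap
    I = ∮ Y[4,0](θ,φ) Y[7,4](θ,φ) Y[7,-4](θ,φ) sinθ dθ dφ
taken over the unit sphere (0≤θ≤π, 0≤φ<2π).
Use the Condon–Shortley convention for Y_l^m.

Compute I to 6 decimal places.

Rules hold: Σm=0, L=18 even, 3≤7≤11.
N = 9·15·15 = 2025
Δ = 4!·4!·10!/19! = 1/58198140
Racah Σ t=0..4: t=0:+1/17418240 t=1:−1/622080 t=2:+1/230400 t=3:−1/622080 t=4:+1/17418240 = 1/806400
⇒ 3j(4 7 7; 0 0 0)² = 2268/230945, sgn -1
Racah Σ t=1..4: t=1:−1/130636800 t=2:+1/5806080 t=3:−1/2903040 t=4:+1/17418240 = -1/8164800
⇒ 3j(4 7 7; 0 4 -4)² = 11264/1322685, sgn +1
4πI² = N·(3j₀)²·(3jₘ)² = 2985984/17631601
I = -1·√(0.169354/4π) = -0.11608950

-0.116089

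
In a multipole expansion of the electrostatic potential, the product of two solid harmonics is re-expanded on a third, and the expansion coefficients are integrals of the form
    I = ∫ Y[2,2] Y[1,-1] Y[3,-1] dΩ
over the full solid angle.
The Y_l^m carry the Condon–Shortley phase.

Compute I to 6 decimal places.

-0.082589

m-sum 0 ✓  L=6 even ✓  1≤3≤3 ✓
Π(2lᵢ+1) = 5×3×7 = 105
triangle coeff Δ(2,1,3) = 1/105
Σ_t [0,0]: t=0:+1/4 = 1/4
(3j)²=3/35 [(2 1 3; 0 0 0)], sign=-1
Σ_t [0,0]: t=0:+1/48 = 1/48
(3j)²=1/105 [(2 1 3; 2 -1 -1)], sign=+1
⇒ 4πI² = 3/35
I = (-1)√(3/35/(4π)) = -0.08258890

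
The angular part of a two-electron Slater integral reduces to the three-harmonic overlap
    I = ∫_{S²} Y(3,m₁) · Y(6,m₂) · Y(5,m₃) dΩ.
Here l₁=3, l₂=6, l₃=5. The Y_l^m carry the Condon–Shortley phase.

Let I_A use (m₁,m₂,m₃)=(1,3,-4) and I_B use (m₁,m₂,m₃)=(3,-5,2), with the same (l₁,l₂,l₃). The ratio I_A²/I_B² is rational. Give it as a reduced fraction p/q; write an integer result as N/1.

l's match ⇒ only the (l;m) 3-j factors differ between A and B.
A: triangle coeff Δ(3,6,5) = 1/675675; Σ_t [1,2]: t=1:−1/241920 t=2:+1/40320 = 1/48384; (3j)²=24/1001 [(3 6 5; 1 3 -4)], sign=-1
B: triangle coeff Δ(3,6,5) = 1/675675; Σ_t [0,0]: t=0:+1/241920 = 1/241920; (3j)²=2/91 [(3 6 5; 3 -5 2)], sign=-1
I_A²/I_B² = (24/1001)/(2/91) = 12/11

12/11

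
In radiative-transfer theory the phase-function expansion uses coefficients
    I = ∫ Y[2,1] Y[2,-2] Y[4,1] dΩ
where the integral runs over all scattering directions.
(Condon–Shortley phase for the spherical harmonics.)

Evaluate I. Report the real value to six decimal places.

-0.090112

m-sum 0 ✓  L=8 even ✓  0≤4≤4 ✓
Π(2lᵢ+1) = 5×5×9 = 225
triangle coeff Δ(2,2,4) = 1/630
Σ_t [0,0]: t=0:+1/16 = 1/16
(3j)²=2/35 [(2 2 4; 0 0 0)], sign=+1
Σ_t [0,0]: t=0:+1/144 = 1/144
(3j)²=1/126 [(2 2 4; 1 -2 1)], sign=-1
⇒ 4πI² = 5/49
I = (-1)√(5/49/(4π)) = -0.09011188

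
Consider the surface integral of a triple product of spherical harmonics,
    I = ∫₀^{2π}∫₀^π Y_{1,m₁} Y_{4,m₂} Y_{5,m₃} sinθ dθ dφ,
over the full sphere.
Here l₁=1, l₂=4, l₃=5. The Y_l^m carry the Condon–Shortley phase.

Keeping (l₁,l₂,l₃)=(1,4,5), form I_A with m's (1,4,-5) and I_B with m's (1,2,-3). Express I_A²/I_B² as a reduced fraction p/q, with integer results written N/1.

Same 1,4,5: normalisation and zero-m 3j drop out of the ratio.
A: Δ: 0! 2! 8! / 11! → 1/495; sum: t=0:+1/80640 = 1/80640; 3j²(1 4 5; 1 4 -5) = Δ·Π!·Σ² = 1/11  (sign +1)
B: Δ: 0! 2! 8! / 11! → 1/495; sum: t=0:+1/2880 = 1/2880; 3j²(1 4 5; 1 2 -3) = Δ·Π!·Σ² = 28/495  (sign +1)
I_A²/I_B² = (1/11)/(28/495) = 45/28

45/28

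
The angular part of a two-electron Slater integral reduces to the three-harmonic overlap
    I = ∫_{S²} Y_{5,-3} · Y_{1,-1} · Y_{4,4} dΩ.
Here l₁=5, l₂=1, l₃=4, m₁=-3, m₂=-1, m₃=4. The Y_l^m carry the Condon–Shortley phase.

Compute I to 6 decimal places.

Rules hold: Σm=0, L=10 even, 4≤4≤6.
N = 11·3·9 = 297
Δ = 2!·8!·0!/11! = 1/495
Racah Σ t=1..1: t=1:−1/576 = -1/576
⇒ 3j(5 1 4; 0 0 0)² = 5/99, sgn -1
Racah Σ t=0..0: t=0:+1/80640 = 1/80640
⇒ 3j(5 1 4; -3 -1 4)² = 1/495, sgn +1
4πI² = N·(3j₀)²·(3jₘ)² = 1/33
I = -1·√(0.030303/4π) = -0.04910640

-0.049106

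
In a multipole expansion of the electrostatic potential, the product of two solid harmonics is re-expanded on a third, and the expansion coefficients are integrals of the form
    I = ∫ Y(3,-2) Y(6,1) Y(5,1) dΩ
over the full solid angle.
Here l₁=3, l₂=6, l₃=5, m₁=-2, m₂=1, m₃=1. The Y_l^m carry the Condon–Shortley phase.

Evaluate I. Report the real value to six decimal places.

Checks pass: Σm=0; 14 even; l₃=5∈[3,9].
(2·3+1)(2·6+1)(2·5+1) = 1001
Δ: 4! 2! 8! / 15! → 1/675675
sum: t=1:−1/8640 t=2:+1/2304 t=3:−1/8640 = 7/34560
3j²(3 6 5; 0 0 0) = Δ·Π!·Σ² = 7/429  (sign -1)
sum: t=3:−1/6912 t=4:+1/17280 = -1/11520
3j²(3 6 5; -2 1 1) = Δ·Π!·Σ² = 2/143  (sign -1)
combine: 4πI² = 1001·7/429·2/143 = 98/429
take √, sign +1: I = 0.13482780

0.134828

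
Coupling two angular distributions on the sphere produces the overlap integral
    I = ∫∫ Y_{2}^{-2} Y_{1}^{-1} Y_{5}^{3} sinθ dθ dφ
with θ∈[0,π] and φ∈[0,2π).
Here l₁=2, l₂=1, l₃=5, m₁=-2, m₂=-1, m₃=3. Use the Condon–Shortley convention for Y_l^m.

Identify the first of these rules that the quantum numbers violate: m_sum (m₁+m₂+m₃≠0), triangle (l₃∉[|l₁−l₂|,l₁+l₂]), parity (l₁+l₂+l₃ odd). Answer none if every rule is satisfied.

azimuthal sum: -2 − 1 + 3 = 0  ✓
1 ≤ 5 ≤ 3 (triangle on l)  ✗
L = 2 + 1 + 5 = 8 (even)

triangle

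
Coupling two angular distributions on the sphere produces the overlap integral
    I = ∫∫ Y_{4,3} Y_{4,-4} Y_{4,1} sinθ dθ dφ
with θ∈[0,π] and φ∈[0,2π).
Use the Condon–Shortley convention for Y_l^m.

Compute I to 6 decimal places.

-0.168431

Checks pass: Σm=0; 12 even; l₃=4∈[0,8].
(2·4+1)(2·4+1)(2·4+1) = 729
Δ: 4! 4! 4! / 13! → 1/450450
sum: t=0:+1/13824 t=1:−1/216 t=2:+1/64 t=3:−1/216 t=4:+1/13824 = 5/768
3j²(4 4 4; 0 0 0) = Δ·Π!·Σ² = 18/1001  (sign +1)
sum: t=0:+1/3456 = 1/3456
3j²(4 4 4; 3 -4 1) = Δ·Π!·Σ² = 35/1287  (sign -1)
combine: 4πI² = 729·18/1001·35/1287 = 7290/20449
take √, sign -1: I = -0.16843130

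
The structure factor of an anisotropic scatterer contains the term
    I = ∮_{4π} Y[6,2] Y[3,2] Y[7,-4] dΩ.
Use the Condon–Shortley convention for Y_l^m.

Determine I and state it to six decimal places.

0.049256

Rules hold: Σm=0, L=16 even, 3≤7≤9.
N = 13·7·15 = 1365
Δ = 2!·10!·4!/17! = 1/2042040
Racah Σ t=0..2: t=0:+1/207360 t=1:−1/57600 t=2:+1/207360 = -1/129600
⇒ 3j(6 3 7; 0 0 0)² = 168/12155, sgn +1
Racah Σ t=1..2: t=1:−1/725760 t=2:+1/967680 = -1/2903040
⇒ 3j(6 3 7; 2 2 -4)² = 5/3094, sgn +1
4πI² = N·(3j₀)²·(3jₘ)² = 1260/41327
I = +1·√(0.0304885/4π) = 0.04925648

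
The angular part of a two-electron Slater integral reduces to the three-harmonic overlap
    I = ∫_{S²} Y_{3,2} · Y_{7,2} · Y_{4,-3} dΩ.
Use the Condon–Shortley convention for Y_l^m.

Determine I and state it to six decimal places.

Σmᵢ = 1 ≠ 0, so the φ-integral vanishes; I = 0

0.000000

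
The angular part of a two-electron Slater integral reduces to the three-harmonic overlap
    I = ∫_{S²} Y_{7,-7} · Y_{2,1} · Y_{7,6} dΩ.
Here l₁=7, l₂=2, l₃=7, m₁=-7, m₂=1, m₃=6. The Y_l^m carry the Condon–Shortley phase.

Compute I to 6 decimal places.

Checks pass: Σm=0; 16 even; l₃=7∈[5,9].
(2·7+1)(2·2+1)(2·7+1) = 1125
Δ: 2! 12! 2! / 17! → 1/185640
sum: t=0:+1/2419200 t=1:−1/518400 t=2:+1/2419200 = -1/907200
3j²(7 2 7; 0 0 0) = Δ·Π!·Σ² = 56/3315  (sign +1)
sum: t=2:+1/958003200 = 1/958003200
3j²(7 2 7; -7 1 6) = Δ·Π!·Σ² = 13/680  (sign -1)
combine: 4πI² = 1125·56/3315·13/680 = 105/289
take √, sign -1: I = -0.17003597

-0.170036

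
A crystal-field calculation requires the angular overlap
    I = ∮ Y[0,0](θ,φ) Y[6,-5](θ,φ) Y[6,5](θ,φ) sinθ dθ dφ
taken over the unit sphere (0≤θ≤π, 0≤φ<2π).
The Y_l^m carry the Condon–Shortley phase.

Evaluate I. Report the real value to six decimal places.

m-sum 0 ✓  L=12 even ✓  6≤6≤6 ✓
Π(2lᵢ+1) = 1×13×13 = 169
triangle coeff Δ(0,6,6) = 1/13
Σ_t [0,0]: t=0:+1/518400 = 1/518400
(3j)²=1/13 [(0 6 6; 0 0 0)], sign=+1
Σ_t [0,0]: t=0:+1/39916800 = 1/39916800
(3j)²=1/13 [(0 6 6; 0 -5 5)], sign=-1
⇒ 4πI² = 1/1
I = (-1)√(1/1/(4π)) = -0.28209479

-0.282095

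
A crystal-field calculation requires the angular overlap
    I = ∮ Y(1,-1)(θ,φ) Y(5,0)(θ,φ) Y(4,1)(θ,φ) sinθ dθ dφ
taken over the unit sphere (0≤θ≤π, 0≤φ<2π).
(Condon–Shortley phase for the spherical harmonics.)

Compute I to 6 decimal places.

0.155288

Checks pass: Σm=0; 10 even; l₃=4∈[4,6].
(2·1+1)(2·5+1)(2·4+1) = 297
Δ: 2! 0! 8! / 11! → 1/495
sum: t=1:−1/576 = -1/576
3j²(1 5 4; 0 0 0) = Δ·Π!·Σ² = 5/99  (sign -1)
sum: t=2:+1/1440 = 1/1440
3j²(1 5 4; -1 0 1) = Δ·Π!·Σ² = 2/99  (sign -1)
combine: 4πI² = 297·5/99·2/99 = 10/33
take √, sign +1: I = 0.15528807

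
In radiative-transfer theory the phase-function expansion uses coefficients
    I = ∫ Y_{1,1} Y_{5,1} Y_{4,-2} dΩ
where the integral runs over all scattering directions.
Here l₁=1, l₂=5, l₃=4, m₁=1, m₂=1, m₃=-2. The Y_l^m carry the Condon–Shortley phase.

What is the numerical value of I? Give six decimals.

-0.120286

m-sum 0 ✓  L=10 even ✓  4≤4≤6 ✓
Π(2lᵢ+1) = 3×11×9 = 297
triangle coeff Δ(1,5,4) = 1/495
Σ_t [1,1]: t=1:−1/576 = -1/576
(3j)²=5/99 [(1 5 4; 0 0 0)], sign=-1
Σ_t [0,0]: t=0:+1/2880 = 1/2880
(3j)²=2/165 [(1 5 4; 1 1 -2)], sign=+1
⇒ 4πI² = 2/11
I = (-1)√(2/11/(4π)) = -0.12028562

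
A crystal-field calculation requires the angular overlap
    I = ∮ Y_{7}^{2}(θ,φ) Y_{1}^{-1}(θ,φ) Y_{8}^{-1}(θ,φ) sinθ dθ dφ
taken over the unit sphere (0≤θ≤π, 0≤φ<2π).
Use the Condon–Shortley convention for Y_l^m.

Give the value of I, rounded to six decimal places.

Rules hold: Σm=0, L=16 even, 6≤8≤8.
N = 15·3·17 = 765
Δ = 0!·14!·2!/17! = 1/2040
Racah Σ t=0..0: t=0:+1/25401600 = 1/25401600
⇒ 3j(7 1 8; 0 0 0)² = 8/255, sgn +1
Racah Σ t=0..0: t=0:+1/87091200 = 1/87091200
⇒ 3j(7 1 8; 2 -1 -1)² = 7/680, sgn -1
4πI² = N·(3j₀)²·(3jₘ)² = 21/85
I = -1·√(0.247059/4π) = -0.14021525

-0.140215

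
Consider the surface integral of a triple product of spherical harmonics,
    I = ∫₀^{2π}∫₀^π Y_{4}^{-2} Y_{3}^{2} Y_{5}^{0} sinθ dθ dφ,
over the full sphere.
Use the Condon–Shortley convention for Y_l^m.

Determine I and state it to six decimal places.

-0.171327

Checks pass: Σm=0; 12 even; l₃=5∈[1,7].
(2·4+1)(2·3+1)(2·5+1) = 693
Δ: 2! 6! 4! / 13! → 1/180180
sum: t=0:+1/576 t=1:−1/144 t=2:+1/576 = -1/288
3j²(4 3 5; 0 0 0) = Δ·Π!·Σ² = 20/1001  (sign +1)
sum: t=1:−1/2880 t=2:+1/576 = 1/720
3j²(4 3 5; -2 2 0) = Δ·Π!·Σ² = 80/3003  (sign -1)
combine: 4πI² = 693·20/1001·80/3003 = 4800/13013
take √, sign -1: I = -0.17132746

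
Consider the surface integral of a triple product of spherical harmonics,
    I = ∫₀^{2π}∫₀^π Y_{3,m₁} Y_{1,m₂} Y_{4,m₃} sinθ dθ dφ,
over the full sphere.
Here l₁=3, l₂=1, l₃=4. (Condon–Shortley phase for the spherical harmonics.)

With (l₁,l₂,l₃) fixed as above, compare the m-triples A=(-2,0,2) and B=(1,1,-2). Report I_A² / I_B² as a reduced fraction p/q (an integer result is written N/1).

4/5

Same 3,1,4: normalisation and zero-m 3j drop out of the ratio.
A: Δ: 0! 6! 2! / 9! → 1/252; sum: t=0:+1/120 = 1/120; 3j²(3 1 4; -2 0 2) = Δ·Π!·Σ² = 1/21  (sign +1)
B: Δ: 0! 6! 2! / 9! → 1/252; sum: t=0:+1/96 = 1/96; 3j²(3 1 4; 1 1 -2) = Δ·Π!·Σ² = 5/84  (sign +1)
I_A²/I_B² = (1/21)/(5/84) = 4/5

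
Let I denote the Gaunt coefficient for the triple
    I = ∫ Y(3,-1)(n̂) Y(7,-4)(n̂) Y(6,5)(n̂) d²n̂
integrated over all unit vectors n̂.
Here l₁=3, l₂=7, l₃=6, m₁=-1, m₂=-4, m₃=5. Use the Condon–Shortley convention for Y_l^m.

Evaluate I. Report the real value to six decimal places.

-0.173403

Rules hold: Σm=0, L=16 even, 4≤6≤10.
N = 7·15·13 = 1365
Δ = 4!·2!·10!/17! = 1/2042040
Racah Σ t=1..3: t=1:−1/207360 t=2:+1/57600 t=3:−1/207360 = 1/129600
⇒ 3j(3 7 6; 0 0 0)² = 168/12155, sgn +1
Racah Σ t=2..3: t=2:+1/2903040 t=3:−1/21772800 = 13/43545600
⇒ 3j(3 7 6; -1 -4 5)² = 143/7140, sgn -1
4πI² = N·(3j₀)²·(3jₘ)² = 546/1445
I = -1·√(0.377855/4π) = -0.17340334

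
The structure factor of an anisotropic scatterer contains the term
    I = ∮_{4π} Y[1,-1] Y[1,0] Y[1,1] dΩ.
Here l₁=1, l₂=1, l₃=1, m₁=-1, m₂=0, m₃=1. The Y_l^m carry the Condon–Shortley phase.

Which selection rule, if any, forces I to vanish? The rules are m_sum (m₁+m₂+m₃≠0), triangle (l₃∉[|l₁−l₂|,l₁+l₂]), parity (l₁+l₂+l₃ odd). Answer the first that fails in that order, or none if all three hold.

parity

m₁+m₂+m₃ = -1 + 0 + 1 = 0  ✓
triangle: |1−1|=0 ≤ l₃=1 ≤ 1+1=2  ✓
parity: l₁+l₂+l₃ = 3 is odd  ✗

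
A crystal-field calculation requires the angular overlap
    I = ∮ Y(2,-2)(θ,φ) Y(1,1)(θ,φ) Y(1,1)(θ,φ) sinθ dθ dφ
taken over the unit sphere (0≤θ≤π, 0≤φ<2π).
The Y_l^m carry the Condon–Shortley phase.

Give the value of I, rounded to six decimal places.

Checks pass: Σm=0; 4 even; l₃=1∈[1,3].
(2·2+1)(2·1+1)(2·1+1) = 45
Δ: 2! 2! 0! / 5! → 1/30
sum: t=1:−1/1 = -1/1
3j²(2 1 1; 0 0 0) = Δ·Π!·Σ² = 2/15  (sign +1)
sum: t=2:+1/4 = 1/4
3j²(2 1 1; -2 1 1) = Δ·Π!·Σ² = 1/5  (sign +1)
combine: 4πI² = 45·2/15·1/5 = 6/5
take √, sign +1: I = 0.30901936

0.309019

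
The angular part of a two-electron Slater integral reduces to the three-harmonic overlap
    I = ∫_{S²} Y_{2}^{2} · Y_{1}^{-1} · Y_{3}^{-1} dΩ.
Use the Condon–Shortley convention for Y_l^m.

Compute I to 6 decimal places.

-0.082589

m-sum 0 ✓  L=6 even ✓  1≤3≤3 ✓
Π(2lᵢ+1) = 5×3×7 = 105
triangle coeff Δ(2,1,3) = 1/105
Σ_t [0,0]: t=0:+1/4 = 1/4
(3j)²=3/35 [(2 1 3; 0 0 0)], sign=-1
Σ_t [0,0]: t=0:+1/48 = 1/48
(3j)²=1/105 [(2 1 3; 2 -1 -1)], sign=+1
⇒ 4πI² = 3/35
I = (-1)√(3/35/(4π)) = -0.08258890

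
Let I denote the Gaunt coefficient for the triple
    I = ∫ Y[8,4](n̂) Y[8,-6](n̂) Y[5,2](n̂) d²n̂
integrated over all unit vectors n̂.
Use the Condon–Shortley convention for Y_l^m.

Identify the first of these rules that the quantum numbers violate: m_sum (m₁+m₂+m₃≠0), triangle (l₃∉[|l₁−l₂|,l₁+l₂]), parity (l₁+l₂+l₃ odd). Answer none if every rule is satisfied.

parity

Σmᵢ = 0  ✓
l₃∈[|l₁−l₂|,l₁+l₂]=[0,16], have l₃=5  ✓
Σlᵢ = 21 ⇒ odd  ✗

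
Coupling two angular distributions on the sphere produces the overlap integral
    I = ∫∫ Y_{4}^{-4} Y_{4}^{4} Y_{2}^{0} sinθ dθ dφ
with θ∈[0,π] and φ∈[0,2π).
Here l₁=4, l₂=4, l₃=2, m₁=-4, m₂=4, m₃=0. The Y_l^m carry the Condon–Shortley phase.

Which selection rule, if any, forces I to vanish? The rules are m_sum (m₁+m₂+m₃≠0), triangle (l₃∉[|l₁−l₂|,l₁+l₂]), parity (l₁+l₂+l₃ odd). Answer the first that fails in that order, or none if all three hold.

none

m₁+m₂+m₃ = -4 + 4 + 0 = 0  ✓
triangle: |4−4|=0 ≤ l₃=2 ≤ 4+4=8  ✓
parity: l₁+l₂+l₃ = 10 is even  ✓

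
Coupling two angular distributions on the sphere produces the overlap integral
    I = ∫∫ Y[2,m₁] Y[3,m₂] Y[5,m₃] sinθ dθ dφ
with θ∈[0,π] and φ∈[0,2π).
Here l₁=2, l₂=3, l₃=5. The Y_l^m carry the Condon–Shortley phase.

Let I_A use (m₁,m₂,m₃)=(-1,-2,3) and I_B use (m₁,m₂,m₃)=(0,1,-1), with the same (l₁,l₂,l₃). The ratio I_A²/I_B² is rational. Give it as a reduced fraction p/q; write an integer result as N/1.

Same 2,3,5: normalisation and zero-m 3j drop out of the ratio.
A: Δ: 0! 4! 6! / 11! → 1/2310; sum: t=0:+1/720 = 1/720; 3j²(2 3 5; -1 -2 3) = Δ·Π!·Σ² = 8/165  (sign +1)
B: Δ: 0! 4! 6! / 11! → 1/2310; sum: t=0:+1/192 = 1/192; 3j²(2 3 5; 0 1 -1) = Δ·Π!·Σ² = 3/77  (sign +1)
I_A²/I_B² = (8/165)/(3/77) = 56/45

56/45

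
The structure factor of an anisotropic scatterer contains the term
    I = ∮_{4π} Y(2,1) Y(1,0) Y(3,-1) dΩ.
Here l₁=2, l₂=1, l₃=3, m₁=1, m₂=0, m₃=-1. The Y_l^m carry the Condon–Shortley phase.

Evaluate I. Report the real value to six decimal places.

Rules hold: Σm=0, L=6 even, 1≤3≤3.
N = 5·3·7 = 105
Δ = 0!·4!·2!/7! = 1/105
Racah Σ t=0..0: t=0:+1/4 = 1/4
⇒ 3j(2 1 3; 0 0 0)² = 3/35, sgn -1
Racah Σ t=0..0: t=0:+1/6 = 1/6
⇒ 3j(2 1 3; 1 0 -1)² = 8/105, sgn +1
4πI² = N·(3j₀)²·(3jₘ)² = 24/35
I = -1·√(0.685714/4π) = -0.23359668

-0.233597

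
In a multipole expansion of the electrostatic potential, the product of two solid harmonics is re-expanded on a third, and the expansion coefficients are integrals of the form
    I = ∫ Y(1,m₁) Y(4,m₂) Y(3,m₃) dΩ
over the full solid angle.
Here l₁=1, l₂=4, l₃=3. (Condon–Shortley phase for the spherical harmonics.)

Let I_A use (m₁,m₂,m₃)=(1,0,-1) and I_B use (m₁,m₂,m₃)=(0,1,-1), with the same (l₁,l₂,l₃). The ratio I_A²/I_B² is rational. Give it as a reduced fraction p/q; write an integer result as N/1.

Same 1,4,3: normalisation and zero-m 3j drop out of the ratio.
A: Δ: 2! 0! 6! / 9! → 1/252; sum: t=0:+1/96 = 1/96; 3j²(1 4 3; 1 0 -1) = Δ·Π!·Σ² = 1/42  (sign +1)
B: Δ: 2! 0! 6! / 9! → 1/252; sum: t=1:−1/48 = -1/48; 3j²(1 4 3; 0 1 -1) = Δ·Π!·Σ² = 5/84  (sign -1)
I_A²/I_B² = (1/42)/(5/84) = 2/5

2/5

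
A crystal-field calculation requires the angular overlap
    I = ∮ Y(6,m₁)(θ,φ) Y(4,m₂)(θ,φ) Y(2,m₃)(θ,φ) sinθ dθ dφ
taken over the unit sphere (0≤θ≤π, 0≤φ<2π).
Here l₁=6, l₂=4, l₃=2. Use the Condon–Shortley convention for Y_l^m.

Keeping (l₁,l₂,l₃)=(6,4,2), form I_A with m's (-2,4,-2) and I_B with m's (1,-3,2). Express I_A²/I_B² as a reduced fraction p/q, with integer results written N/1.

Shared (l₁,l₂,l₃)=(6,4,2): N and (l;000)² cancel in I_A²/I_B².
A: Δ = 8!·4!·0!/13! = 1/6435; Racah Σ t=8..8: t=8:+1/967680 = 1/967680; ⇒ 3j(6 4 2; -2 4 -2)² = 1/6435, sgn +1
B: Δ = 8!·4!·0!/13! = 1/6435; Racah Σ t=1..1: t=1:−1/120960 = -1/120960; ⇒ 3j(6 4 2; 1 -3 2)² = 1/1287, sgn -1
I_A²/I_B² = (1/6435)/(1/1287) = 1/5

1/5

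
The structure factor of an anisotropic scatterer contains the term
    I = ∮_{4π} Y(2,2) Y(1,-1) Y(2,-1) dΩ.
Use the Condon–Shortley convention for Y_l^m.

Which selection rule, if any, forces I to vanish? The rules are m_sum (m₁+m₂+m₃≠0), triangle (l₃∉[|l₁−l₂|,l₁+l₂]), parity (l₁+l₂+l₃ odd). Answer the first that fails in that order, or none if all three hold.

Σmᵢ = 0  ✓
l₃∈[|l₁−l₂|,l₁+l₂]=[1,3], have l₃=2  ✓
Σlᵢ = 5 ⇒ odd  ✗

parity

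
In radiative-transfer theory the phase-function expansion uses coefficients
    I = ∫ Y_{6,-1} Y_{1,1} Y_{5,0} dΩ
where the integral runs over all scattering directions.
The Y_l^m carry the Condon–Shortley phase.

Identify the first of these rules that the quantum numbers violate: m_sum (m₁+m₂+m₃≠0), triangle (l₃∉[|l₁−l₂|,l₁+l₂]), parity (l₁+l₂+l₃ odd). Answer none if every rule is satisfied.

azimuthal sum: -1 + 1 + 0 = 0  ✓
5 ≤ 5 ≤ 7 (triangle on l)  ✓
L = 6 + 1 + 5 = 12 (even)  ✓

none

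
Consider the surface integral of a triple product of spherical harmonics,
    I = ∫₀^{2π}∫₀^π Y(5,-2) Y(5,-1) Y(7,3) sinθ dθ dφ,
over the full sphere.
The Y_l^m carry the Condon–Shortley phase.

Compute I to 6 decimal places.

0.000000

l₁+l₂+l₃=17 is odd: 3j(l;000)=0 ⇒ I=0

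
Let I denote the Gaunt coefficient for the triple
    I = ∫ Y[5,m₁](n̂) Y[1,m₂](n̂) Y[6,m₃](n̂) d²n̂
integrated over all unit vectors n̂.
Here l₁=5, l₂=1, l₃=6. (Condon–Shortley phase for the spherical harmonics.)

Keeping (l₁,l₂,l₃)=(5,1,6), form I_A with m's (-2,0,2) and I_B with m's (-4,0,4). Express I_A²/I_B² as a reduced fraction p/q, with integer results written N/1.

l's match ⇒ only the (l;m) 3-j factors differ between A and B.
A: triangle coeff Δ(5,1,6) = 1/858; Σ_t [0,0]: t=0:+1/30240 = 1/30240; (3j)²=16/429 [(5 1 6; -2 0 2)], sign=+1
B: triangle coeff Δ(5,1,6) = 1/858; Σ_t [0,0]: t=0:+1/362880 = 1/362880; (3j)²=10/429 [(5 1 6; -4 0 4)], sign=+1
I_A²/I_B² = (16/429)/(10/429) = 8/5

8/5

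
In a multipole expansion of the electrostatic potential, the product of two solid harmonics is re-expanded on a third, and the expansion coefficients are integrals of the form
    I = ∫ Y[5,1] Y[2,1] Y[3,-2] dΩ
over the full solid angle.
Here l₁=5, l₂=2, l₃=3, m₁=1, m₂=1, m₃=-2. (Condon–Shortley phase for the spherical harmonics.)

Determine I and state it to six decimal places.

-0.117387

Checks pass: Σm=0; 10 even; l₃=3∈[3,7].
(2·5+1)(2·2+1)(2·3+1) = 385
Δ: 4! 6! 0! / 11! → 1/2310
sum: t=2:+1/144 = 1/144
3j²(5 2 3; 0 0 0) = Δ·Π!·Σ² = 10/231  (sign -1)
sum: t=3:−1/720 = -1/720
3j²(5 2 3; 1 1 -2) = Δ·Π!·Σ² = 4/385  (sign +1)
combine: 4πI² = 385·10/231·4/385 = 40/231
take √, sign -1: I = -0.11738675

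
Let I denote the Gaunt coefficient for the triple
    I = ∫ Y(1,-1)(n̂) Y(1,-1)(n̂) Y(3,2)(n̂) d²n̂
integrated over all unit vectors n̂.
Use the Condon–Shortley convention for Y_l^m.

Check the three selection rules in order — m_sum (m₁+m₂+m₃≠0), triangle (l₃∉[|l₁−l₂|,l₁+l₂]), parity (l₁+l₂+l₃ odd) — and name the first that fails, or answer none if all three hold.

azimuthal sum: -1 − 1 + 2 = 0  ✓
0 ≤ 3 ≤ 2 (triangle on l)  ✗
L = 1 + 1 + 3 = 5 (odd)

triangle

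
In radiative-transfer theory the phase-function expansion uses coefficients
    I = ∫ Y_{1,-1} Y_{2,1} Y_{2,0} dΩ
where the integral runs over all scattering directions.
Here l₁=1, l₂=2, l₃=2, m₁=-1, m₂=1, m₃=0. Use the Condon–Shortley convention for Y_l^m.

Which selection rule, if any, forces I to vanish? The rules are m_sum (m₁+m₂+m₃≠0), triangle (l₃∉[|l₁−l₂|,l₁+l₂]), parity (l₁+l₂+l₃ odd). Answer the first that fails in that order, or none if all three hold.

azimuthal sum: -1 + 1 + 0 = 0  ✓
1 ≤ 2 ≤ 3 (triangle on l)  ✓
L = 1 + 2 + 2 = 5 (odd)  ✗

parity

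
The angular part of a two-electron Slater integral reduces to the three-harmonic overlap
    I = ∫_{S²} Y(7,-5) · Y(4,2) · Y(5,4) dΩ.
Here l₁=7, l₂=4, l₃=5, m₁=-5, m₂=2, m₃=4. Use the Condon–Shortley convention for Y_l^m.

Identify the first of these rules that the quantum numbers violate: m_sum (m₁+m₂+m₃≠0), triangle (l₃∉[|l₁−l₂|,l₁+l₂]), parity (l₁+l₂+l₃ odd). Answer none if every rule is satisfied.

Σmᵢ = 1  ✗
l₃∈[|l₁−l₂|,l₁+l₂]=[3,11], have l₃=5
Σlᵢ = 16 ⇒ even

m_sum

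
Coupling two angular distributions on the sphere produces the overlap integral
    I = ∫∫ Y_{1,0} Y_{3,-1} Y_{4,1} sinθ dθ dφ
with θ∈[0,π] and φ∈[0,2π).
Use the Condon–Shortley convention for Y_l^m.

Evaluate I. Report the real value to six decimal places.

-0.238414

Rules hold: Σm=0, L=8 even, 2≤4≤4.
N = 3·7·9 = 189
Δ = 0!·2!·6!/9! = 1/252
Racah Σ t=0..0: t=0:+1/36 = 1/36
⇒ 3j(1 3 4; 0 0 0)² = 4/63, sgn +1
Racah Σ t=0..0: t=0:+1/48 = 1/48
⇒ 3j(1 3 4; 0 -1 1)² = 5/84, sgn -1
4πI² = N·(3j₀)²·(3jₘ)² = 5/7
I = -1·√(0.714286/4π) = -0.23841361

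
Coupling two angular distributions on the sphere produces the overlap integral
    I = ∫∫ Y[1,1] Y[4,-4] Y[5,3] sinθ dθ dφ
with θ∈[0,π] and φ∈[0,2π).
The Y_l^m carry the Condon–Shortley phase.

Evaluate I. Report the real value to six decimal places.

-0.049106

m-sum 0 ✓  L=10 even ✓  3≤5≤5 ✓
Π(2lᵢ+1) = 3×9×11 = 297
triangle coeff Δ(1,4,5) = 1/495
Σ_t [0,0]: t=0:+1/576 = 1/576
(3j)²=5/99 [(1 4 5; 0 0 0)], sign=-1
Σ_t [0,0]: t=0:+1/80640 = 1/80640
(3j)²=1/495 [(1 4 5; 1 -4 3)], sign=+1
⇒ 4πI² = 1/33
I = (-1)√(1/33/(4π)) = -0.04910640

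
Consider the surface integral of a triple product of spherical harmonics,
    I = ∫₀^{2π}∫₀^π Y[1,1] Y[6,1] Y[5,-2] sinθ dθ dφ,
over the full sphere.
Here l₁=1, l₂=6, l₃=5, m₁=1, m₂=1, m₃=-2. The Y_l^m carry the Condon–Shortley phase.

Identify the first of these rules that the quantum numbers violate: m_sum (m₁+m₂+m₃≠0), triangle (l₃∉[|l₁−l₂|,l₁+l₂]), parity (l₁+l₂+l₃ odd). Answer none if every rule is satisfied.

Σmᵢ = 0  ✓
l₃∈[|l₁−l₂|,l₁+l₂]=[5,7], have l₃=5  ✓
Σlᵢ = 12 ⇒ even  ✓

none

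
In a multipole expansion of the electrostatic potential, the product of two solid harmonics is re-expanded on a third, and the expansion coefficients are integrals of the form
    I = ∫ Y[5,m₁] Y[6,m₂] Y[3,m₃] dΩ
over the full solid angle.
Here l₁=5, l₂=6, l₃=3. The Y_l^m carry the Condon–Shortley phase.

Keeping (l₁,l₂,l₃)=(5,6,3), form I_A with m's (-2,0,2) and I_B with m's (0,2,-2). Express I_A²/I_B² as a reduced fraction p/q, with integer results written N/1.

l's match ⇒ only the (l;m) 3-j factors differ between A and B.
A: triangle coeff Δ(5,6,3) = 1/675675; Σ_t [5,6]: t=5:−1/8640 t=6:+1/34560 = -1/11520; (3j)²=3/143 [(5 6 3; -2 0 2)], sign=+1
B: triangle coeff Δ(5,6,3) = 1/675675; Σ_t [4,5]: t=4:+1/13824 t=5:−1/8640 = -1/23040; (3j)²=2/429 [(5 6 3; 0 2 -2)], sign=+1
I_A²/I_B² = (3/143)/(2/429) = 9/2

9/2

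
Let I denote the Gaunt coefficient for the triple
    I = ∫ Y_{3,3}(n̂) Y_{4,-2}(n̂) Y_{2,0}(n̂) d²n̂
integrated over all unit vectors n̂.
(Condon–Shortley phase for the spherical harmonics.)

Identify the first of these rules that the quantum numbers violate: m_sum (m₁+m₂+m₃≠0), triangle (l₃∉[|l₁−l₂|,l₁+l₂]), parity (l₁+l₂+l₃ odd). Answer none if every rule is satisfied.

m_sum

m₁+m₂+m₃ = 3 − 2 + 0 = 1  ✗
triangle: |3−4|=1 ≤ l₃=2 ≤ 3+4=7
parity: l₁+l₂+l₃ = 9 is odd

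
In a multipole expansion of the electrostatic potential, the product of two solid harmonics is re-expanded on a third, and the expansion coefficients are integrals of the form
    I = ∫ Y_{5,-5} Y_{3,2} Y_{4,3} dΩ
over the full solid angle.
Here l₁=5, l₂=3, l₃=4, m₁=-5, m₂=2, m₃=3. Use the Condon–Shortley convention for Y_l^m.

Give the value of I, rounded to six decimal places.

Rules hold: Σm=0, L=12 even, 2≤4≤8.
N = 11·7·9 = 693
Δ = 4!·6!·2!/13! = 1/180180
Racah Σ t=1..3: t=1:−1/576 t=2:+1/144 t=3:−1/576 = 1/288
⇒ 3j(5 3 4; 0 0 0)² = 20/1001, sgn +1
Racah Σ t=4..4: t=4:+1/17280 = 1/17280
⇒ 3j(5 3 4; -5 2 3)² = 35/858, sgn -1
4πI² = N·(3j₀)²·(3jₘ)² = 1050/1859
I = -1·√(0.56482/4π) = -0.21200691

-0.212007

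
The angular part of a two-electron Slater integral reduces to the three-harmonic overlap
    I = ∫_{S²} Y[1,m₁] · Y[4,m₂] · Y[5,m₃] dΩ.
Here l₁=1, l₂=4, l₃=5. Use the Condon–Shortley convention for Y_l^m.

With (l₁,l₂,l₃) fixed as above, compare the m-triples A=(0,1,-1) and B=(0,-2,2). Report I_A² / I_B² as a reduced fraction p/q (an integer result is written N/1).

Shared (l₁,l₂,l₃)=(1,4,5): N and (l;000)² cancel in I_A²/I_B².
A: Δ = 0!·2!·8!/11! = 1/495; Racah Σ t=0..0: t=0:+1/720 = 1/720; ⇒ 3j(1 4 5; 0 1 -1)² = 8/165, sgn +1
B: Δ = 0!·2!·8!/11! = 1/495; Racah Σ t=0..0: t=0:+1/1440 = 1/1440; ⇒ 3j(1 4 5; 0 -2 2)² = 7/165, sgn -1
I_A²/I_B² = (8/165)/(7/165) = 8/7

8/7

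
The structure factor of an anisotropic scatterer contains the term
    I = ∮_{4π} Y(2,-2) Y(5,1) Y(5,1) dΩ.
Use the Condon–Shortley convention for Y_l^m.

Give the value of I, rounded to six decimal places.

Rules hold: Σm=0, L=12 even, 3≤5≤7.
N = 5·11·11 = 605
Δ = 2!·2!·8!/13! = 1/38610
Racah Σ t=0..2: t=0:+1/2880 t=1:−1/576 t=2:+1/2880 = -1/960
⇒ 3j(2 5 5; 0 0 0)² = 10/429, sgn +1
Racah Σ t=2..2: t=2:+1/2304 = 1/2304
⇒ 3j(2 5 5; -2 1 1)² = 5/143, sgn +1
4πI² = N·(3j₀)²·(3jₘ)² = 250/507
I = +1·√(0.493097/4π) = 0.19808933

0.198089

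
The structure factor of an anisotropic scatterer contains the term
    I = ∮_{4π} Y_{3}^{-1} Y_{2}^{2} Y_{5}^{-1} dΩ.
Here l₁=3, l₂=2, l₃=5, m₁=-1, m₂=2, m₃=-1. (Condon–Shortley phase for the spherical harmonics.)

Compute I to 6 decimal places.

-0.092802

m-sum 0 ✓  L=10 even ✓  1≤5≤5 ✓
Π(2lᵢ+1) = 7×5×11 = 385
triangle coeff Δ(3,2,5) = 1/2310
Σ_t [0,0]: t=0:+1/144 = 1/144
(3j)²=10/231 [(3 2 5; 0 0 0)], sign=-1
Σ_t [0,0]: t=0:+1/1152 = 1/1152
(3j)²=1/154 [(3 2 5; -1 2 -1)], sign=+1
⇒ 4πI² = 25/231
I = (-1)√(25/231/(4π)) = -0.09280237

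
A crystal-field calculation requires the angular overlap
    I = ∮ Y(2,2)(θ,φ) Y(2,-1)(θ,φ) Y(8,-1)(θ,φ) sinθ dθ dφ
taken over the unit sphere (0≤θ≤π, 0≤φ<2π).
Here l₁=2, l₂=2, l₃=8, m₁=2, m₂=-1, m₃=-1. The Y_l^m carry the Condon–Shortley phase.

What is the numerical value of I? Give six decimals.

0.000000

|2−2|≤8≤2+2 violated ⇒ I = 0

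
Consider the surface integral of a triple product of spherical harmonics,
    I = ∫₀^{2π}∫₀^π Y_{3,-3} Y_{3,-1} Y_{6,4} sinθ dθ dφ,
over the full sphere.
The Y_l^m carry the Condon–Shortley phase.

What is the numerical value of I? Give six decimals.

0.171787

Rules hold: Σm=0, L=12 even, 0≤6≤6.
N = 7·7·13 = 637
Δ = 0!·6!·6!/13! = 1/12012
Racah Σ t=0..0: t=0:+1/1296 = 1/1296
⇒ 3j(3 3 6; 0 0 0)² = 100/3003, sgn +1
Racah Σ t=0..0: t=0:+1/34560 = 1/34560
⇒ 3j(3 3 6; -3 -1 4)² = 5/286, sgn +1
4πI² = N·(3j₀)²·(3jₘ)² = 1750/4719
I = +1·√(0.370841/4π) = 0.17178653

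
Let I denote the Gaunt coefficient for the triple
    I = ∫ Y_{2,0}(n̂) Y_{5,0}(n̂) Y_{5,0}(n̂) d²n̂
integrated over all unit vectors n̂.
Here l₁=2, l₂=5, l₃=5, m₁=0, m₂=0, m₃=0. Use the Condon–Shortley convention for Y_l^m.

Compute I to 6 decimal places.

0.161739

m-sum 0 ✓  L=12 even ✓  3≤5≤7 ✓
Π(2lᵢ+1) = 5×11×11 = 605
triangle coeff Δ(2,5,5) = 1/38610
Σ_t [0,2]: t=0:+1/2880 t=1:−1/576 t=2:+1/2880 = -1/960
(3j)²=10/429 [(2 5 5; 0 0 0)], sign=+1
(m-triple is (0,0,0) — same symbol as above.)
⇒ 4πI² = 500/1521
I = (+1)√(500/1521/(4π)) = 0.16173926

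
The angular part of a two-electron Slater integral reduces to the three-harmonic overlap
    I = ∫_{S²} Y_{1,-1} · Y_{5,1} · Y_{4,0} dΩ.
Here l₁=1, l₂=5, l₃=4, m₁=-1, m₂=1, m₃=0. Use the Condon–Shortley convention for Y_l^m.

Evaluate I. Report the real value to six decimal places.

-0.190188

m-sum 0 ✓  L=10 even ✓  4≤4≤6 ✓
Π(2lᵢ+1) = 3×11×9 = 297
triangle coeff Δ(1,5,4) = 1/495
Σ_t [1,1]: t=1:−1/576 = -1/576
(3j)²=5/99 [(1 5 4; 0 0 0)], sign=-1
Σ_t [2,2]: t=2:+1/1152 = 1/1152
(3j)²=1/33 [(1 5 4; -1 1 0)], sign=+1
⇒ 4πI² = 5/11
I = (-1)√(5/11/(4π)) = -0.19018827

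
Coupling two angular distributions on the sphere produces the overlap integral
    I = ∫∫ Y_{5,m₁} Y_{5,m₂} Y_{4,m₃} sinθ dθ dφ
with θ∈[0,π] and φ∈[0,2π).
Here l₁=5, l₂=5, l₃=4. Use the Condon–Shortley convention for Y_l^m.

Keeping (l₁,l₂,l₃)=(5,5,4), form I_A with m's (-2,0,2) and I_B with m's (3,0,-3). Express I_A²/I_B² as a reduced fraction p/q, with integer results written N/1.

7/12

l's match ⇒ only the (l;m) 3-j factors differ between A and B.
A: triangle coeff Δ(5,5,4) = 1/3153150; Σ_t [3,5]: t=3:−1/3456 t=4:+1/1728 t=5:−1/11520 = 7/34560; (3j)²=7/858 [(5 5 4; -2 0 2)], sign=+1
B: triangle coeff Δ(5,5,4) = 1/3153150; Σ_t [1,2]: t=1:−1/17280 t=2:+1/6912 = 1/11520; (3j)²=2/143 [(5 5 4; 3 0 -3)], sign=-1
I_A²/I_B² = (7/858)/(2/143) = 7/12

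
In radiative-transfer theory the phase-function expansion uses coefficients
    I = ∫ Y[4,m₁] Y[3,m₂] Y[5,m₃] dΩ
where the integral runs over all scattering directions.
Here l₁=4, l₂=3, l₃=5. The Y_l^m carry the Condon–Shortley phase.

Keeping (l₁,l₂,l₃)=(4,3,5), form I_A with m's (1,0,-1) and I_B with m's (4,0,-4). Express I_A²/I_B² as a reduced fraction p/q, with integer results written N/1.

Same 4,3,5: normalisation and zero-m 3j drop out of the ratio.
A: Δ: 2! 6! 4! / 13! → 1/180180; sum: t=0:+1/432 t=1:−1/192 t=2:+1/1440 = -19/8640; 3j²(4 3 5; 1 0 -1) = Δ·Π!·Σ² = 361/30030  (sign -1)
B: Δ: 2! 6! 4! / 13! → 1/180180; sum: t=0:+1/8640 = 1/8640; 3j²(4 3 5; 4 0 -4) = Δ·Π!·Σ² = 28/715  (sign -1)
I_A²/I_B² = (361/30030)/(28/715) = 361/1176

361/1176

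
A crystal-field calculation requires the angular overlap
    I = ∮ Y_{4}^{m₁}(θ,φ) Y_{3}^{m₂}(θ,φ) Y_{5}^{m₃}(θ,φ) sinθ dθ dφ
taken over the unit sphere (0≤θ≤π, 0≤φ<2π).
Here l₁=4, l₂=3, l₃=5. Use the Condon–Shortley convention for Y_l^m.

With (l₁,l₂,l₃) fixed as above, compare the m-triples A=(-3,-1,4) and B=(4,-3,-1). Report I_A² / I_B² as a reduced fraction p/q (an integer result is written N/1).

Same 4,3,5: normalisation and zero-m 3j drop out of the ratio.
A: Δ: 2! 6! 4! / 13! → 1/180180; sum: t=1:−1/4320 t=2:+1/5760 = -1/17280; 3j²(4 3 5; -3 -1 4) = Δ·Π!·Σ² = 7/4290  (sign +1)
B: Δ: 2! 6! 4! / 13! → 1/180180; sum: t=0:+1/34560 = 1/34560; 3j²(4 3 5; 4 -3 -1) = Δ·Π!·Σ² = 1/429  (sign +1)
I_A²/I_B² = (7/4290)/(1/429) = 7/10

7/10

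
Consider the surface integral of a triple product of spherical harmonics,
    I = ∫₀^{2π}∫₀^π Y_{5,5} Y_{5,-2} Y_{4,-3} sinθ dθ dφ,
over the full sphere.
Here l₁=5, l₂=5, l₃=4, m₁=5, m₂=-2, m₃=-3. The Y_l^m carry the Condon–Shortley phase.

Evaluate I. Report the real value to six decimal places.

Rules hold: Σm=0, L=14 even, 0≤4≤10.
N = 11·11·9 = 1089
Δ = 6!·4!·4!/15! = 1/3153150
Racah Σ t=1..5: t=1:−1/69120 t=2:+1/1728 t=3:−1/576 t=4:+1/1728 t=5:−1/69120 = -7/11520
⇒ 3j(5 5 4; 0 0 0)² = 2/143, sgn -1
Racah Σ t=0..0: t=0:+1/103680 = 1/103680
⇒ 3j(5 5 4; 5 -2 -3)² = 7/429, sgn -1
4πI² = N·(3j₀)²·(3jₘ)² = 42/169
I = +1·√(0.248521/4π) = 0.14062948

0.140629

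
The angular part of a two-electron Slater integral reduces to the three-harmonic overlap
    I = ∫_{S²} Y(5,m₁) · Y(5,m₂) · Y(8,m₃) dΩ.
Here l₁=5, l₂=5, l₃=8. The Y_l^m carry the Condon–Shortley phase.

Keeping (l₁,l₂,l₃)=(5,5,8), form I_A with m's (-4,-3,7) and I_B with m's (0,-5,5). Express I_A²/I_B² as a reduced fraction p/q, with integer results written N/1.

2/5

Shared (l₁,l₂,l₃)=(5,5,8): N and (l;000)² cancel in I_A²/I_B².
A: Δ = 2!·8!·8!/19! = 1/37413090; Racah Σ t=1..2: t=1:−1/203212800 t=2:+1/406425600 = -1/406425600; ⇒ 3j(5 5 8; -4 -3 7)² = 2/323, sgn +1
B: Δ = 2!·8!·8!/19! = 1/37413090; Racah Σ t=0..0: t=0:+1/58060800 = 1/58060800; ⇒ 3j(5 5 8; 0 -5 5)² = 5/323, sgn -1
I_A²/I_B² = (2/323)/(5/323) = 2/5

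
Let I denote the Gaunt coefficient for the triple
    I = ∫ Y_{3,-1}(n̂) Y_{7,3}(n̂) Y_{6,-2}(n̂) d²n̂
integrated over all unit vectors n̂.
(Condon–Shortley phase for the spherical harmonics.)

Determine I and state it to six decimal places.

Rules hold: Σm=0, L=16 even, 4≤6≤10.
N = 7·15·13 = 1365
Δ = 4!·2!·10!/17! = 1/2042040
Racah Σ t=1..3: t=1:−1/207360 t=2:+1/57600 t=3:−1/207360 = 1/129600
⇒ 3j(3 7 6; 0 0 0)² = 168/12155, sgn +1
Racah Σ t=2..4: t=2:+1/645120 t=3:−1/181440 t=4:+1/829440 = -1/362880
⇒ 3j(3 7 6; -1 3 -2)² = 256/17017, sgn -1
4πI² = N·(3j₀)²·(3jₘ)² = 129024/454597
I = -1·√(0.283821/4π) = -0.15028548

-0.150285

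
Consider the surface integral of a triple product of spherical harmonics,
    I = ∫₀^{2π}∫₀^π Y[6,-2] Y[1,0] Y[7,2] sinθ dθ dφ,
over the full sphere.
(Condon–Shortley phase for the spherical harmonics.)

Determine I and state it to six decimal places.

Checks pass: Σm=0; 14 even; l₃=7∈[5,7].
(2·6+1)(2·1+1)(2·7+1) = 585
Δ: 0! 12! 2! / 15! → 1/1365
sum: t=0:+1/518400 = 1/518400
3j²(6 1 7; 0 0 0) = Δ·Π!·Σ² = 7/195  (sign -1)
sum: t=0:+1/967680 = 1/967680
3j²(6 1 7; -2 0 2) = Δ·Π!·Σ² = 3/91  (sign -1)
combine: 4πI² = 585·7/195·3/91 = 9/13
take √, sign +1: I = 0.23471705

0.234717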